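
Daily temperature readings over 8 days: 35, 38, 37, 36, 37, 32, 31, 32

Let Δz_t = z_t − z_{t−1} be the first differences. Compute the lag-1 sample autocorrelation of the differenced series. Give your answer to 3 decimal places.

First differences Δz: 3, -1, -1, 1, -5, -1, 1
Mean of differences = -0.4286
Numerator Σ(Δz_t−Δz̄)(Δz_{t+1}−Δz̄) = -7.1837
Denominator Σ(Δz_t−Δz̄)² = 37.7143
r_1(Δz) = -7.1837 / 37.7143 = -0.190

-0.190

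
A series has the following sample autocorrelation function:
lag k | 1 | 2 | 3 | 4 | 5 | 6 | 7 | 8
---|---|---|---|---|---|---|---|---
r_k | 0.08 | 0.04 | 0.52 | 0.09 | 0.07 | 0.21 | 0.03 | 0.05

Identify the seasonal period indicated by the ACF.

3

The largest autocorrelation is r_3 = 0.52, with a weaker echo at lag 6 (0.21); the remaining lags stay at or below 0.09.
The dominant spike at lag 3 indicates a seasonal period of 3.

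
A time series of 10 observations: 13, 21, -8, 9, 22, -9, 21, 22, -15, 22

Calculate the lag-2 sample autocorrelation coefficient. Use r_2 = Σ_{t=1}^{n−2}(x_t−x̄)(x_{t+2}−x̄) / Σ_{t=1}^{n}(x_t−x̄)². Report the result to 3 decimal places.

Mean x̄ = (13 + 21 − 8 + 9 + 22 − 9 + 21 + 22 − 15 + 22)/10 = 9.8000
Numerator Σ_{t=1}^{8}(x_t−x̄)(x_{t+2}−x̄) = -489.6800
Denominator Σ(x_t−x̄)² = 1993.6000
r_2 = -489.6800 / 1993.6000 = -0.246

-0.246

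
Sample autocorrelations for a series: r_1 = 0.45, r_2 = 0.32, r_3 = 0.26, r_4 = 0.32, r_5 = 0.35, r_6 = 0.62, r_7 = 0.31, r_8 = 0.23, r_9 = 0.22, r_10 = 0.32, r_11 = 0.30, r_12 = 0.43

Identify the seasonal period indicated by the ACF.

6

The largest autocorrelation is r_6 = 0.62; the remaining lags stay at or below 0.45. The elevated value at lag 1 (0.45), dropping to 0.32 at lag 2, reflects decaying short-term dependence rather than seasonality.
The dominant spike at lag 6 indicates a seasonal period of 6.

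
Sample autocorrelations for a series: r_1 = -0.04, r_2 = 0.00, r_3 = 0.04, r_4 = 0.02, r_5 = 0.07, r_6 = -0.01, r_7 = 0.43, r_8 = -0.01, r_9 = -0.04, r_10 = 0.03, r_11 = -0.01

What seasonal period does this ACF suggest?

7

The largest autocorrelation is r_7 = 0.43; the remaining lags stay at or below 0.07.
The dominant spike at lag 7 indicates a seasonal period of 7.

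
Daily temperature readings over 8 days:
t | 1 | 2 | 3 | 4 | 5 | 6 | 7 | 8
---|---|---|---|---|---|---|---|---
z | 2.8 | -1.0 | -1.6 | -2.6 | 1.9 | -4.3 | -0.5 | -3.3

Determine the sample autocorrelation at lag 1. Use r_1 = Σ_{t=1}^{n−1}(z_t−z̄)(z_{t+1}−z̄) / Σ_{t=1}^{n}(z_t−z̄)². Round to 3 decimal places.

-0.385

Mean z̄ = (2.8 − 1.0 − 1.6 − 2.6 + 1.9 − 4.3 − 0.5 − 3.3)/8 = -1.0750
Deviations from mean: 3.8750, 0.0750, -0.5250, -1.5250, 2.9750, -3.2250, 0.5750, -2.2250
Numerator Σ_{t=1}^{7}(z_t−z̄)(z_{t+1}−z̄) = -16.2131
Denominator Σ(z_t−z̄)² = 42.1550
r_1 = -16.2131 / 42.1550 = -0.385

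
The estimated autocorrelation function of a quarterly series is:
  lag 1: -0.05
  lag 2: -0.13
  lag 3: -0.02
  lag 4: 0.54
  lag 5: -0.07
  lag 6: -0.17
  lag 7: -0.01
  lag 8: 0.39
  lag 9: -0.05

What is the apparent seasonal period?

4

The largest autocorrelation is r_4 = 0.54, with a weaker echo at lag 8 (0.39); the remaining lags stay at or below -0.01.
The dominant spike at lag 4 indicates a seasonal period of 4.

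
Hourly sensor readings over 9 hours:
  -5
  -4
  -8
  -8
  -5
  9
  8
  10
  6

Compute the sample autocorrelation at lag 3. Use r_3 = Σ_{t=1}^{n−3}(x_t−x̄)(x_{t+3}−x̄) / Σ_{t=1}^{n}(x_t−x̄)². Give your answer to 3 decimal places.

Mean x̄ = (-5 − 4 − 8 − 8 − 5 + 9 + 8 + 10 + 6)/9 = 0.3333
Σ(x_t−x̄)(x_{t+3}−x̄) = (44.4444) + (23.1111) + (-72.2222) + (-63.8889) + (-51.5556) + (49.1111) = -71.0000
Denominator Σ(x_t−x̄)² = 474.0000
r_3 = -71.0000 / 474.0000 = -0.150

-0.150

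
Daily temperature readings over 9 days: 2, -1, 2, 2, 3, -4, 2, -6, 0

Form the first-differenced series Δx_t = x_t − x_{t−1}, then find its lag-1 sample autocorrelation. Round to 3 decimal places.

First differences Δx: -3, 3, 0, 1, -7, 6, -8, 6
Mean of differences = -0.2500
Numerator Σ(Δx_t−Δx̄)(Δx_{t+1}−Δx̄) = -155.3125
Denominator Σ(Δx_t−Δx̄)² = 203.5000
r_1(Δx) = -155.3125 / 203.5000 = -0.763

-0.763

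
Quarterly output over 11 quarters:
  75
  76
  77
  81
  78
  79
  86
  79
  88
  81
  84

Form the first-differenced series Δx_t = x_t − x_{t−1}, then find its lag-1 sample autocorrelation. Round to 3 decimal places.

-0.795

First differences Δx: 1, 1, 4, -3, 1, 7, -7, 9, -7, 3
Mean of differences = 0.9000
Numerator Σ(Δx_t−Δx̄)(Δx_{t+1}−Δx̄) = -204.3100
Denominator Σ(Δx_t−Δx̄)² = 256.9000
r_1(Δx) = -204.3100 / 256.9000 = -0.795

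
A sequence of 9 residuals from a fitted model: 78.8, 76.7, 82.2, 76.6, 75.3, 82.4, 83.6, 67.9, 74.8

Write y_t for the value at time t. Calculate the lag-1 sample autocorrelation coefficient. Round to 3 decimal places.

Mean ȳ = (78.8 + 76.7 + 82.2 + 76.6 + 75.3 + 82.4 + 83.6 + 67.9 + 74.8)/9 = 77.5889
Numerator Σ_{t=1}^{8}(y_t−ȳ)(y_{t+1}−ȳ) = -20.7835
Denominator Σ(y_t−ȳ)² = 190.6689
r_1 = -20.7835 / 190.6689 = -0.109

-0.109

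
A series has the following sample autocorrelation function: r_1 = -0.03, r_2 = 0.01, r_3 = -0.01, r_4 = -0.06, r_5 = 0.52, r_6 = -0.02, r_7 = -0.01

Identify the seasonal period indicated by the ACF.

The largest autocorrelation is r_5 = 0.52; the remaining lags stay at or below 0.01.
The dominant spike at lag 5 indicates a seasonal period of 5.

5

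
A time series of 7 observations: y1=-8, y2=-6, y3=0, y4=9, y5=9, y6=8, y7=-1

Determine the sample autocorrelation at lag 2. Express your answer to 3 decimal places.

Mean ȳ = (-8 − 6 + 0 + 9 + 9 + 8 − 1)/7 = 1.5714
Deviations from mean: -9.5714, -7.5714, -1.5714, 7.4286, 7.4286, 6.4286, -2.5714
Σ(y_t−ȳ)(y_{t+2}−ȳ) = (15.0408) + (-56.2449) + (-11.6735) + (47.7551) + (-19.1020) = -24.2245
Denominator Σ(y_t−ȳ)² = 309.7143
r_2 = -24.2245 / 309.7143 = -0.078

-0.078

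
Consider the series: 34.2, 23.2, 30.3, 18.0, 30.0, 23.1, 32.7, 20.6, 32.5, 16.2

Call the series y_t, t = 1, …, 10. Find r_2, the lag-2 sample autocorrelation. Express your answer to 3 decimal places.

Mean ȳ = (34.2 + 23.2 + 30.3 + 18.0 + 30.0 + 23.1 + 32.7 + 20.6 + 32.5 + 16.2)/10 = 26.0800
Numerator Σ_{t=1}^{8}(y_t−ȳ)(y_{t+2}−ȳ) = 237.0812
Denominator Σ(y_t−ȳ)² = 394.2560
r_2 = 237.0812 / 394.2560 = 0.601

0.601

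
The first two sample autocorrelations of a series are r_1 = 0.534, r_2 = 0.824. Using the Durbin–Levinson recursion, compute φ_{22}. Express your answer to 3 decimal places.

φ_{22} = (r_2 − r_1²) / (1 − r_1²)
r_1² = (0.534)² = 0.285156
Numerator = 0.824 − 0.2852 = 0.5388; denominator = 1 − 0.2852 = 0.7148
φ_{22} = 0.5388 / 0.7148 = 0.754

0.754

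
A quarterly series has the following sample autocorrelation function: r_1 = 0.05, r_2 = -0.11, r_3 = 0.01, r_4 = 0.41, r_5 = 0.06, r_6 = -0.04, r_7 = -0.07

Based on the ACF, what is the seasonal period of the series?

4

The largest autocorrelation is r_4 = 0.41; the remaining lags stay at or below 0.06.
The dominant spike at lag 4 indicates a seasonal period of 4.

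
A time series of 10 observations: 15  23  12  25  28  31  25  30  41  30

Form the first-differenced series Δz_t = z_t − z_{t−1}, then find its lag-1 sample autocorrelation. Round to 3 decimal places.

First differences Δz: 8, -11, 13, 3, 3, -6, 5, 11, -11
Mean of differences = 1.6667
Numerator Σ(Δz_t−Δz̄)(Δz_{t+1}−Δz̄) = -329.7778
Denominator Σ(Δz_t−Δz̄)² = 650.0000
r_1(Δz) = -329.7778 / 650.0000 = -0.507

-0.507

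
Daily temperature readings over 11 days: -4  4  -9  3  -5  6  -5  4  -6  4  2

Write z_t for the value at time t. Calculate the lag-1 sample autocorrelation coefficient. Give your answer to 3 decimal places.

Mean z̄ = (-4 + 4 − 9 + 3 − 5 + 6 − 5 + 4 − 6 + 4 + 2)/11 = -0.5455
Numerator Σ_{t=1}^{10}(z_t−z̄)(z_{t+1}−z̄) = -216.4793
Denominator Σ(z_t−z̄)² = 276.7273
r_1 = -216.4793 / 276.7273 = -0.782

-0.782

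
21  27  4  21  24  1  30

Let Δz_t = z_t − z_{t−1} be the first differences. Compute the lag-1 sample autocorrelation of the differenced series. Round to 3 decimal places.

-0.530

First differences Δz: 6, -23, 17, 3, -23, 29
Mean of differences = 1.5000
Numerator Σ(Δz_t−Δz̄)(Δz_{t+1}−Δz̄) = -1177.2500
Denominator Σ(Δz_t−Δz̄)² = 2219.5000
r_1(Δz) = -1177.2500 / 2219.5000 = -0.530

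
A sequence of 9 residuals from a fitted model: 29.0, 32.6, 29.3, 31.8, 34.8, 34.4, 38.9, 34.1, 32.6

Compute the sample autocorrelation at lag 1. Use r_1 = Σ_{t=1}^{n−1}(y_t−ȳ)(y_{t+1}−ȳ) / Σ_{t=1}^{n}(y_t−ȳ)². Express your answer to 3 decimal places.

0.302

Mean ȳ = (29.0 + 32.6 + 29.3 + 31.8 + 34.8 + 34.4 + 38.9 + 34.1 + 32.6)/9 = 33.0556
Numerator Σ_{t=1}^{8}(y_t−ȳ)(y_{t+1}−ȳ) = 21.9147
Denominator Σ(y_t−ȳ)² = 72.6422
r_1 = 21.9147 / 72.6422 = 0.302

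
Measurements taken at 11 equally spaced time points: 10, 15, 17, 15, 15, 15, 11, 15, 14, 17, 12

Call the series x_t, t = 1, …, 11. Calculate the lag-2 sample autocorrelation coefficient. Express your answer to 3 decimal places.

-0.132

Mean x̄ = (10 + 15 + 17 + 15 + 15 + 15 + 11 + 15 + 14 + 17 + 12)/11 = 14.1818
Numerator Σ_{t=1}^{9}(x_t−x̄)(x_{t+2}−x̄) = -6.7934
Denominator Σ(x_t−x̄)² = 51.6364
r_2 = -6.7934 / 51.6364 = -0.132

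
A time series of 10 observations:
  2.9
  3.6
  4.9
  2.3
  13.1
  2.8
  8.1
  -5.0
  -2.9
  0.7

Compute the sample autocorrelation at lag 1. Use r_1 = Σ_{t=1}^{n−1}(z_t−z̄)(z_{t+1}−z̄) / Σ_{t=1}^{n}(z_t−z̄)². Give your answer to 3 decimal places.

Mean z̄ = (2.9 + 3.6 + 4.9 + 2.3 + 13.1 + 2.8 + 8.1 − 5.0 − 2.9 + 0.7)/10 = 3.0500
Numerator Σ_{t=1}^{9}(z_t−z̄)(z_{t+1}−z̄) = 9.4625
Denominator Σ(z_t−z̄)² = 236.6050
r_1 = 9.4625 / 236.6050 = 0.040

0.040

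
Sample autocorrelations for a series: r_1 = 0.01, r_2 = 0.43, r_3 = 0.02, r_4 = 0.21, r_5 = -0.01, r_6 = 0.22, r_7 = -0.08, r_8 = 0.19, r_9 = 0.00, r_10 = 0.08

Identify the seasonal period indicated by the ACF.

The largest autocorrelation is r_2 = 0.43, with weaker echoes at lags 4 (0.21), 6 (0.22) and 8 (0.19); the remaining lags stay at or below 0.08.
The dominant spike at lag 2 indicates a seasonal period of 2.

2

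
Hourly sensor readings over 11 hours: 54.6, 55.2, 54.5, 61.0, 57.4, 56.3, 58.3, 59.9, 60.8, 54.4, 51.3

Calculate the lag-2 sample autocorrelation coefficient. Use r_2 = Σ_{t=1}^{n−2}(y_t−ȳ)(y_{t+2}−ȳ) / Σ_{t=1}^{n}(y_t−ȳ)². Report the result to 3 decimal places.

-0.298

Mean ȳ = (54.6 + 55.2 + 54.5 + 61.0 + 57.4 + 56.3 + 58.3 + 59.9 + 60.8 + 54.4 + 51.3)/11 = 56.7000
Numerator Σ_{t=1}^{9}(y_t−ȳ)(y_{t+2}−ȳ) = -28.1900
Denominator Σ(y_t−ȳ)² = 94.7000
r_2 = -28.1900 / 94.7000 = -0.298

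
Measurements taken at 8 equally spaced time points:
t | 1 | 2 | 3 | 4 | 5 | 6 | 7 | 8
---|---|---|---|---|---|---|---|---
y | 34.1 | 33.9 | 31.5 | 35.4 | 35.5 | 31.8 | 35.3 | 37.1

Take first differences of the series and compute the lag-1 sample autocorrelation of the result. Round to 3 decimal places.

First differences Δy: -0.2, -2.4, 3.9, 0.1, -3.7, 3.5, 1.8
Mean of differences = 0.4286
Numerator Σ(Δy_t−Δȳ)(Δy_{t+1}−Δȳ) = -16.2937
Denominator Σ(Δy_t−Δȳ)² = 48.9143
r_1(Δy) = -16.2937 / 48.9143 = -0.333

-0.333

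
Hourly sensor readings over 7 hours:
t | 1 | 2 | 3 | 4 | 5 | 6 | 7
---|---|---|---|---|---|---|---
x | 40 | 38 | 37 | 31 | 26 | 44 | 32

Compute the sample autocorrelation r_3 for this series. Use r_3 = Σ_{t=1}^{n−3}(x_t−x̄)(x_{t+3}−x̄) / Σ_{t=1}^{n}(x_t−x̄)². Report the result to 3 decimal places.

Mean x̄ = (40 + 38 + 37 + 31 + 26 + 44 + 32)/7 = 35.4286
Deviations from mean: 4.5714, 2.5714, 1.5714, -4.4286, -9.4286, 8.5714, -3.4286
Σ(x_t−x̄)(x_{t+3}−x̄) = (-20.2449) + (-24.2449) + (13.4694) + (15.1837) = -15.8367
Denominator Σ(x_t−x̄)² = 223.7143
r_3 = -15.8367 / 223.7143 = -0.071

-0.071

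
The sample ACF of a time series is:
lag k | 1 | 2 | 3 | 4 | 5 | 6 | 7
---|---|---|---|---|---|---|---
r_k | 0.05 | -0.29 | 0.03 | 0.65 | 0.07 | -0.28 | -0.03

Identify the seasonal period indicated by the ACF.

4

The largest autocorrelation is r_4 = 0.65; the remaining lags stay at or below 0.07.
The dominant spike at lag 4 indicates a seasonal period of 4.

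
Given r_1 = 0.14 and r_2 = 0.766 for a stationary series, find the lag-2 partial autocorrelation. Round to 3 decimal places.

0.761

φ_{22} = (r_2 − r_1²) / (1 − r_1²)
r_1² = (0.14)² = 0.0196
Numerator = 0.766 − 0.0196 = 0.7464; denominator = 1 − 0.0196 = 0.9804
φ_{22} = 0.7464 / 0.9804 = 0.761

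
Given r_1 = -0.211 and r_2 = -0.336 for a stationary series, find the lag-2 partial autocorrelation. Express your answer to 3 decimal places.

φ_{22} = (r_2 − r_1²) / (1 − r_1²)
r_1² = (-0.211)² = 0.044521
Numerator = -0.336 − 0.0445 = -0.3805; denominator = 1 − 0.0445 = 0.9555
φ_{22} = -0.3805 / 0.9555 = -0.398

-0.398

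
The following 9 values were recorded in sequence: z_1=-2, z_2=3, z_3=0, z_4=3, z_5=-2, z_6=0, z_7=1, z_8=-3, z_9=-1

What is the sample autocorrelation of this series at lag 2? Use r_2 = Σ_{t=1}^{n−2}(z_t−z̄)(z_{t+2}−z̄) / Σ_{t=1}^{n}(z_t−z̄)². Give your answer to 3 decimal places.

Mean z̄ = (-2 + 3 + 0 + 3 − 2 + 0 + 1 − 3 − 1)/9 = -0.1111
Σ(z_t−z̄)(z_{t+2}−z̄) = (-0.2099) + (9.6790) + (-0.2099) + (0.3457) + (-2.0988) + (-0.3210) + (-0.9877) = 6.1975
Denominator Σ(z_t−z̄)² = 36.8889
r_2 = 6.1975 / 36.8889 = 0.168

0.168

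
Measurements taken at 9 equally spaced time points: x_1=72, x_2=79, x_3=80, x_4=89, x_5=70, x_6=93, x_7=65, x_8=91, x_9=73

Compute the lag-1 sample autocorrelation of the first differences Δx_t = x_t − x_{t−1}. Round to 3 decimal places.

-0.868

First differences Δx: 7, 1, 9, -19, 23, -28, 26, -18
Mean of differences = 0.1250
Numerator Σ(Δx_t−Δx̄)(Δx_{t+1}−Δx̄) = -2433.5156
Denominator Σ(Δx_t−Δx̄)² = 2804.8750
r_1(Δx) = -2433.5156 / 2804.8750 = -0.868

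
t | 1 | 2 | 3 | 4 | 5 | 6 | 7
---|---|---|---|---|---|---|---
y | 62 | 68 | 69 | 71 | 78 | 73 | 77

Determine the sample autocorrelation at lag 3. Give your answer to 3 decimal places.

Mean ȳ = (62 + 68 + 69 + 71 + 78 + 73 + 77)/7 = 71.1429
Σ(y_t−ȳ)(y_{t+3}−ȳ) = (1.3061) + (-21.5510) + (-3.9796) + (-0.8367) = -25.0612
Denominator Σ(y_t−ȳ)² = 182.8571
r_3 = -25.0612 / 182.8571 = -0.137

-0.137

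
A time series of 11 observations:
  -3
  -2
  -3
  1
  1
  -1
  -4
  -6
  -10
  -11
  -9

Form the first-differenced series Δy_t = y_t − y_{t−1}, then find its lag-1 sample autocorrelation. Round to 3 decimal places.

0.215

First differences Δy: 1, -1, 4, 0, -2, -3, -2, -4, -1, 2
Mean of differences = -0.6000
Numerator Σ(Δy_t−Δȳ)(Δy_{t+1}−Δȳ) = 11.2400
Denominator Σ(Δy_t−Δȳ)² = 52.4000
r_1(Δy) = 11.2400 / 52.4000 = 0.215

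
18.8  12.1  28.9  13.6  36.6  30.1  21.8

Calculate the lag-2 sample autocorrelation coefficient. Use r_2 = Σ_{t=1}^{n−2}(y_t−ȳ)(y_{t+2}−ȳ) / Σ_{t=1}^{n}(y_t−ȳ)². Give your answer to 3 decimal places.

Mean ȳ = (18.8 + 12.1 + 28.9 + 13.6 + 36.6 + 30.1 + 21.8)/7 = 23.1286
Deviations from mean: -4.3286, -11.0286, 5.7714, -9.5286, 13.4714, 6.9714, -1.3286
Σ(y_t−ȳ)(y_{t+2}−ȳ) = (-24.9820) + (105.0865) + (77.7494) + (-66.4278) + (-17.8978) = 73.5284
Denominator Σ(y_t−ȳ)² = 496.3143
r_2 = 73.5284 / 496.3143 = 0.148

0.148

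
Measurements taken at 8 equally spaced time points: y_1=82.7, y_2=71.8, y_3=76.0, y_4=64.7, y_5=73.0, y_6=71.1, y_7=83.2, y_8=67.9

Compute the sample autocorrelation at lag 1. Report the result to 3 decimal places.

Mean ȳ = (82.7 + 71.8 + 76.0 + 64.7 + 73.0 + 71.1 + 83.2 + 67.9)/8 = 73.8000
Deviations from mean: 8.9000, -2.0000, 2.2000, -9.1000, -0.8000, -2.7000, 9.4000, -5.9000
Numerator Σ_{t=1}^{7}(y_t−ȳ)(y_{t+1}−ȳ) = -113.6200
Denominator Σ(y_t−ȳ)² = 301.9600
r_1 = -113.6200 / 301.9600 = -0.376

-0.376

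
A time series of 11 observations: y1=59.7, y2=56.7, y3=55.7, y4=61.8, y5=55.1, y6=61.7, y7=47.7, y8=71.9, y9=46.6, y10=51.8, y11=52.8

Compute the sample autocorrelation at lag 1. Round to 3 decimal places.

Mean ȳ = (59.7 + 56.7 + 55.7 + 61.8 + 55.1 + 61.7 + 47.7 + 71.9 + 46.6 + 51.8 + 52.8)/11 = 56.5000
Numerator Σ_{t=1}^{10}(y_t−ȳ)(y_{t+1}−ȳ) = -288.2800
Denominator Σ(y_t−ȳ)² = 516.4000
r_1 = -288.2800 / 516.4000 = -0.558

-0.558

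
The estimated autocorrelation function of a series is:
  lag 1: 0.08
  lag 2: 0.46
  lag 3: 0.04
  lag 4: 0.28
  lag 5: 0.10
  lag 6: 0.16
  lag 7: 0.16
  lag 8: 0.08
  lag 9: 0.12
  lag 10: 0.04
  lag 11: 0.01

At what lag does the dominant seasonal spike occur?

2

The largest autocorrelation is r_2 = 0.46, with a weaker echo at lag 4 (0.28); the remaining lags stay at or below 0.16.
The dominant spike at lag 2 indicates a seasonal period of 2.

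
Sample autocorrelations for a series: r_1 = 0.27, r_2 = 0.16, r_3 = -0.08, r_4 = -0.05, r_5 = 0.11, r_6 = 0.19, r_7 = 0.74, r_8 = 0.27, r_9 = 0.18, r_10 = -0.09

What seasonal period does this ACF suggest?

The largest autocorrelation is r_7 = 0.74; the remaining lags stay at or below 0.27. The elevated value at lag 1 (0.27), dropping to 0.16 at lag 2, reflects decaying short-term dependence rather than seasonality.
The dominant spike at lag 7 indicates a seasonal period of 7.

7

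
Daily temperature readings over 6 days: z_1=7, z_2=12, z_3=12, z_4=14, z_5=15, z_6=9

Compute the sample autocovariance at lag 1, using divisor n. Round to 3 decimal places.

-0.125

Mean z̄ = (7 + 12 + 12 + 14 + 15 + 9)/6 = 11.5000
Deviations: -4.5000, 0.5000, 0.5000, 2.5000, 3.5000, -2.5000
Σ_{t=1}^{5}(z_t−z̄)(z_{t+1}−z̄) = -0.7500
γ_1 = -0.7500 / 6 = -0.125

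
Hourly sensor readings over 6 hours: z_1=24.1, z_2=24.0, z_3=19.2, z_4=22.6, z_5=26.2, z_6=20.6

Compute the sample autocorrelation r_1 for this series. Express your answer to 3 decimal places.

-0.313

Mean z̄ = (24.1 + 24.0 + 19.2 + 22.6 + 26.2 + 20.6)/6 = 22.7833
Deviations from mean: 1.3167, 1.2167, -3.5833, -0.1833, 3.4167, -2.1833
Σ(z_t−z̄)(z_{t+1}−z̄) = (1.6019) + (-4.3597) + (0.6569) + (-0.6264) + (-7.4597) = -10.1869
Denominator Σ(z_t−z̄)² = 32.5283
r_1 = -10.1869 / 32.5283 = -0.313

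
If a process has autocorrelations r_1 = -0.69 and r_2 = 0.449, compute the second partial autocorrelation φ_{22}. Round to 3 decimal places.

φ_{22} = (r_2 − r_1²) / (1 − r_1²)
r_1² = (-0.69)² = 0.4761
Numerator = 0.449 − 0.4761 = -0.0271; denominator = 1 − 0.4761 = 0.5239
φ_{22} = -0.0271 / 0.5239 = -0.052

-0.052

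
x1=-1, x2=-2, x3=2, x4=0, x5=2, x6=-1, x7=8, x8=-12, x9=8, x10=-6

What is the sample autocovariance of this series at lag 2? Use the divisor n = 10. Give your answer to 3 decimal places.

Mean x̄ = (-1 − 2 + 2 + 0 + 2 − 1 + 8 − 12 + 8 − 6)/10 = -0.2000
Σ_{t=1}^{8}(x_t−x̄)(x_{t+2}−x̄) = 165.7200
γ_2 = 165.7200 / 10 = 16.572

16.572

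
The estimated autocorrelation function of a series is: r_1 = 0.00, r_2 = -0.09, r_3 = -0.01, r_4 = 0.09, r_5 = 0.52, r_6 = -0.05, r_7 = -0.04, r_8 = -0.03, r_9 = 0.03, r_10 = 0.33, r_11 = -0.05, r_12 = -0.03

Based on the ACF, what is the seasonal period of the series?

5

The largest autocorrelation is r_5 = 0.52, with a weaker echo at lag 10 (0.33); the remaining lags stay at or below 0.09.
The dominant spike at lag 5 indicates a seasonal period of 5.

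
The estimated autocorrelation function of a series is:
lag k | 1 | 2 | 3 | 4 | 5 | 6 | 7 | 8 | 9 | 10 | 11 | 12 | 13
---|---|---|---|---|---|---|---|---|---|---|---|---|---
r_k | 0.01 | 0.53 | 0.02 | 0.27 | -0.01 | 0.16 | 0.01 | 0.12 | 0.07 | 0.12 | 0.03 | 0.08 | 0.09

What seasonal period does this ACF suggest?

2

The largest autocorrelation is r_2 = 0.53, with weaker echoes at lags 4 (0.27) and 6 (0.16); the remaining lags stay at or below 0.12.
The dominant spike at lag 2 indicates a seasonal period of 2.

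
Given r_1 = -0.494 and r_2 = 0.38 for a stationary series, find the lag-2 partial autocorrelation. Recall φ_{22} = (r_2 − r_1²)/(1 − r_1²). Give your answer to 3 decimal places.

φ_{22} = (r_2 − r_1²) / (1 − r_1²)
r_1² = (-0.494)² = 0.244036
Numerator = 0.38 − 0.2440 = 0.1360; denominator = 1 − 0.2440 = 0.7560
φ_{22} = 0.1360 / 0.7560 = 0.180

0.180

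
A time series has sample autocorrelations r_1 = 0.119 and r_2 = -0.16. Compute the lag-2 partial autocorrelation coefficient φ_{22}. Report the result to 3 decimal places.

-0.177

φ_{22} = (r_2 − r_1²) / (1 − r_1²)
r_1² = (0.119)² = 0.014161
Numerator = -0.16 − 0.0142 = -0.1742; denominator = 1 − 0.0142 = 0.9858
φ_{22} = -0.1742 / 0.9858 = -0.177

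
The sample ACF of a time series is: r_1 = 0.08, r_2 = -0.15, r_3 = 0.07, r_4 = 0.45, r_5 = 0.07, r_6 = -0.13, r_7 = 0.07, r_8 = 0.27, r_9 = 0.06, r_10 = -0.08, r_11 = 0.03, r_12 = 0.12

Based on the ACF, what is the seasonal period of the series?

4

The largest autocorrelation is r_4 = 0.45, with a weaker echo at lag 8 (0.27); the remaining lags stay at or below 0.12.
The dominant spike at lag 4 indicates a seasonal period of 4.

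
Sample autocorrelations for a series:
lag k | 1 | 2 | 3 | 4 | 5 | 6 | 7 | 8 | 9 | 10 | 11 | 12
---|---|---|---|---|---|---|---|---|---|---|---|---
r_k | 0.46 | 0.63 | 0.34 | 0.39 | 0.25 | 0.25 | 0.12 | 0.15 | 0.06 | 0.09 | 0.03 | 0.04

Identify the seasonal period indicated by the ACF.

2

The largest autocorrelation is r_2 = 0.63; the remaining lags stay at or below 0.46.
The dominant spike at lag 2 indicates a seasonal period of 2.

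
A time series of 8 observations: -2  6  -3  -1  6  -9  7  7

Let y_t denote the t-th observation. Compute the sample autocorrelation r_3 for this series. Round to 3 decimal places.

Mean ȳ = (-2 + 6 − 3 − 1 + 6 − 9 + 7 + 7)/8 = 1.3750
Σ(y_t−ȳ)(y_{t+3}−ȳ) = (8.0156) + (21.3906) + (45.3906) + (-13.3594) + (26.0156) = 87.4531
Denominator Σ(y_t−ȳ)² = 249.8750
r_3 = 87.4531 / 249.8750 = 0.350

0.350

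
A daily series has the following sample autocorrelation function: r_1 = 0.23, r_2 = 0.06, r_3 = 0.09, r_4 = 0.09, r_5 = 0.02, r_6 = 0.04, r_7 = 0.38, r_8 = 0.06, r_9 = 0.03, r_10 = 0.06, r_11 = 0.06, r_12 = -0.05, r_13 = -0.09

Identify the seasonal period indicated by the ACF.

The largest autocorrelation is r_7 = 0.38; the remaining lags stay at or below 0.23. The elevated value at lag 1 (0.23), dropping to 0.06 at lag 2, reflects decaying short-term dependence rather than seasonality.
The dominant spike at lag 7 indicates a seasonal period of 7.

7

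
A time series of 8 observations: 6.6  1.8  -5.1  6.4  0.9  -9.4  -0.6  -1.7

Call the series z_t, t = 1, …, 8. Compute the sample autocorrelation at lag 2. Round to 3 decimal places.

Mean z̄ = (6.6 + 1.8 − 5.1 + 6.4 + 0.9 − 9.4 − 0.6 − 1.7)/8 = -0.1375
Deviations from mean: 6.7375, 1.9375, -4.9625, 6.5375, 1.0375, -9.2625, -0.4625, -1.5625
Numerator Σ_{t=1}^{6}(z_t−z̄)(z_{t+2}−z̄) = -72.4778
Denominator Σ(z_t−z̄)² = 206.0388
r_2 = -72.4778 / 206.0388 = -0.352

-0.352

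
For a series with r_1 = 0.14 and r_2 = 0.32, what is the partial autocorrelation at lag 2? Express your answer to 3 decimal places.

0.306

φ_{22} = (r_2 − r_1²) / (1 − r_1²)
r_1² = (0.14)² = 0.0196
Numerator = 0.32 − 0.0196 = 0.3004; denominator = 1 − 0.0196 = 0.9804
φ_{22} = 0.3004 / 0.9804 = 0.306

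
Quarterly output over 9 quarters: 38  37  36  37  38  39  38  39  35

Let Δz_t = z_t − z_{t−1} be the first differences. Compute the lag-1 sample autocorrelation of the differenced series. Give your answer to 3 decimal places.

-0.155

First differences Δz: -1, -1, 1, 1, 1, -1, 1, -4
Mean of differences = -0.3750
Numerator Σ(Δz_t−Δz̄)(Δz_{t+1}−Δz̄) = -3.3906
Denominator Σ(Δz_t−Δz̄)² = 21.8750
r_1(Δz) = -3.3906 / 21.8750 = -0.155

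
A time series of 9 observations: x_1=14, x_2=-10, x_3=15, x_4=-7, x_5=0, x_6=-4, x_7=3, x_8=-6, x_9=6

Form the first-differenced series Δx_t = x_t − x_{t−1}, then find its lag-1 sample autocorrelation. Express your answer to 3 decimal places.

-0.758

First differences Δx: -24, 25, -22, 7, -4, 7, -9, 12
Mean of differences = -1.0000
Numerator Σ(Δx_t−Δx̄)(Δx_{t+1}−Δx̄) = -1528.0000
Denominator Σ(Δx_t−Δx̄)² = 2016.0000
r_1(Δx) = -1528.0000 / 2016.0000 = -0.758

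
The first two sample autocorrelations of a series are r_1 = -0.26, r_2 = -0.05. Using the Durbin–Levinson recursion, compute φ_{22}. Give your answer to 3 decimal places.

φ_{22} = (r_2 − r_1²) / (1 − r_1²)
r_1² = (-0.26)² = 0.0676
Numerator = -0.05 − 0.0676 = -0.1176; denominator = 1 − 0.0676 = 0.9324
φ_{22} = -0.1176 / 0.9324 = -0.126

-0.126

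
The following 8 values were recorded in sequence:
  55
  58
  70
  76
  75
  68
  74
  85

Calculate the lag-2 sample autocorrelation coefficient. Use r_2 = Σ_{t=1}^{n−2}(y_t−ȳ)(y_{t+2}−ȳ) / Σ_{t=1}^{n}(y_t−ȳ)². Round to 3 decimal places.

Mean ȳ = (55 + 58 + 70 + 76 + 75 + 68 + 74 + 85)/8 = 70.1250
Deviations from mean: -15.1250, -12.1250, -0.1250, 5.8750, 4.8750, -2.1250, 3.8750, 14.8750
Σ(y_t−ȳ)(y_{t+2}−ȳ) = (1.8906) + (-71.2344) + (-0.6094) + (-12.4844) + (18.8906) + (-31.6094) = -95.1563
Denominator Σ(y_t−ȳ)² = 674.8750
r_2 = -95.1563 / 674.8750 = -0.141

-0.141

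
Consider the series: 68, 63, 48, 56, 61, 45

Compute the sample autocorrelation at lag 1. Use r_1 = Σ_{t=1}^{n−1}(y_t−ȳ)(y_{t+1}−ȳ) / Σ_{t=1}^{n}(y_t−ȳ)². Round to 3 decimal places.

-0.078

Mean ȳ = (68 + 63 + 48 + 56 + 61 + 45)/6 = 56.8333
Deviations from mean: 11.1667, 6.1667, -8.8333, -0.8333, 4.1667, -11.8333
Σ(y_t−ȳ)(y_{t+1}−ȳ) = (68.8611) + (-54.4722) + (7.3611) + (-3.4722) + (-49.3056) = -31.0278
Denominator Σ(y_t−ȳ)² = 398.8333
r_1 = -31.0278 / 398.8333 = -0.078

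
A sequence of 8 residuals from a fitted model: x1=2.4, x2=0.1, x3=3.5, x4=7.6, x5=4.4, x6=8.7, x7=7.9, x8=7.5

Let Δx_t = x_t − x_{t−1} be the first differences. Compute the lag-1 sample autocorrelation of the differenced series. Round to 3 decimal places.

First differences Δx: -2.3, 3.4, 4.1, -3.2, 4.3, -0.8, -0.4
Mean of differences = 0.7286
Numerator Σ(Δx_t−Δx̄)(Δx_{t+1}−Δx̄) = -30.0937
Denominator Σ(Δx_t−Δx̄)² = 59.4743
r_1(Δx) = -30.0937 / 59.4743 = -0.506

-0.506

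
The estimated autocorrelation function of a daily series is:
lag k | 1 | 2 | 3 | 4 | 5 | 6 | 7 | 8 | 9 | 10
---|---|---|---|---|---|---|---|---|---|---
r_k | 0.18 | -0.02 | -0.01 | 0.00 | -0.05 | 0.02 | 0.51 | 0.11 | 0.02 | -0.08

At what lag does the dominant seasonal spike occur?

7

The largest autocorrelation is r_7 = 0.51; the remaining lags stay at or below 0.18.
The dominant spike at lag 7 indicates a seasonal period of 7.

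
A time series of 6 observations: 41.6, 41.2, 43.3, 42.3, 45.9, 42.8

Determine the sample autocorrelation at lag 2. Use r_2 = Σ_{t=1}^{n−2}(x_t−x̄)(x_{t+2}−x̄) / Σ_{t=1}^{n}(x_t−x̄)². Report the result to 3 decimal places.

Mean x̄ = (41.6 + 41.2 + 43.3 + 42.3 + 45.9 + 42.8)/6 = 42.8500
Σ(x_t−x̄)(x_{t+2}−x̄) = (-0.5625) + (0.9075) + (1.3725) + (0.0275) = 1.7450
Denominator Σ(x_t−x̄)² = 14.0950
r_2 = 1.7450 / 14.0950 = 0.124

0.124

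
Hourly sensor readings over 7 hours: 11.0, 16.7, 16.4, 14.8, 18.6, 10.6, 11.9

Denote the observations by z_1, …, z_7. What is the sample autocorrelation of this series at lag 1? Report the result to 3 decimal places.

Mean z̄ = (11.0 + 16.7 + 16.4 + 14.8 + 18.6 + 10.6 + 11.9)/7 = 14.2857
Deviations from mean: -3.2857, 2.4143, 2.1143, 0.5143, 4.3143, -3.6857, -2.3857
Numerator Σ_{t=1}^{6}(z_t−z̄)(z_{t+1}−z̄) = -6.6302
Denominator Σ(z_t−z̄)² = 59.2486
r_1 = -6.6302 / 59.2486 = -0.112

-0.112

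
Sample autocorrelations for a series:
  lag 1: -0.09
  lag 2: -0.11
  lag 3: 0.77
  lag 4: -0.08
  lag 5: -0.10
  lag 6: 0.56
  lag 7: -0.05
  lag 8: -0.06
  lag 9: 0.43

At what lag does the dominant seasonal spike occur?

The largest autocorrelation is r_3 = 0.77, with weaker echoes at lags 6 (0.56) and 9 (0.43); the remaining lags stay at or below -0.05.
The dominant spike at lag 3 indicates a seasonal period of 3.

3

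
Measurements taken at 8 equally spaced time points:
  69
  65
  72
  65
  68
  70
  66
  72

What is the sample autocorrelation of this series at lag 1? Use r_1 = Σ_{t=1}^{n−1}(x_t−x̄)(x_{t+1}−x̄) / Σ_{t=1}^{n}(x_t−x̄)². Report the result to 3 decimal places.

Mean x̄ = (69 + 65 + 72 + 65 + 68 + 70 + 66 + 72)/8 = 68.3750
Deviations from mean: 0.6250, -3.3750, 3.6250, -3.3750, -0.3750, 1.6250, -2.3750, 3.6250
Σ(x_t−x̄)(x_{t+1}−x̄) = (-2.1094) + (-12.2344) + (-12.2344) + (1.2656) + (-0.6094) + (-3.8594) + (-8.6094) = -38.3906
Denominator Σ(x_t−x̄)² = 57.8750
r_1 = -38.3906 / 57.8750 = -0.663

-0.663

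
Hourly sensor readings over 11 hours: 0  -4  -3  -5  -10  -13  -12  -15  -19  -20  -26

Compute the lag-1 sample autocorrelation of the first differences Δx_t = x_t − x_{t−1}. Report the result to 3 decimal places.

-0.265

First differences Δx: -4, 1, -2, -5, -3, 1, -3, -4, -1, -6
Mean of differences = -2.6000
Numerator Σ(Δx_t−Δx̄)(Δx_{t+1}−Δx̄) = -13.3600
Denominator Σ(Δx_t−Δx̄)² = 50.4000
r_1(Δx) = -13.3600 / 50.4000 = -0.265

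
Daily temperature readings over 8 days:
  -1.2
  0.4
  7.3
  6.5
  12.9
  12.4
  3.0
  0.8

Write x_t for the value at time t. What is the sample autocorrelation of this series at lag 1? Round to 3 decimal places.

0.399

Mean x̄ = (-1.2 + 0.4 + 7.3 + 6.5 + 12.9 + 12.4 + 3.0 + 0.8)/8 = 5.2625
Deviations from mean: -6.4625, -4.8625, 2.0375, 1.2375, 7.6375, 7.1375, -2.2625, -4.4625
Numerator Σ_{t=1}^{7}(x_t−x̄)(x_{t+1}−x̄) = 81.9498
Denominator Σ(x_t−x̄)² = 205.3988
r_1 = 81.9498 / 205.3988 = 0.399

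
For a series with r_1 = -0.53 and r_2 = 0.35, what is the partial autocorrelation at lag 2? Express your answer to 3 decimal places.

φ_{22} = (r_2 − r_1²) / (1 − r_1²)
r_1² = (-0.53)² = 0.2809
Numerator = 0.35 − 0.2809 = 0.0691; denominator = 1 − 0.2809 = 0.7191
φ_{22} = 0.0691 / 0.7191 = 0.096

0.096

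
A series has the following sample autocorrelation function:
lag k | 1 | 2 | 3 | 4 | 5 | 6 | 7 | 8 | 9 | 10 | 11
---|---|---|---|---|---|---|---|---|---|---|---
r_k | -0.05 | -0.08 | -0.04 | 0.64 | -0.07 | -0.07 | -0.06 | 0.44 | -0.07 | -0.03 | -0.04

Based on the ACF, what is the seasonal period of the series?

The largest autocorrelation is r_4 = 0.64, with a weaker echo at lag 8 (0.44); the remaining lags stay at or below -0.03.
The dominant spike at lag 4 indicates a seasonal period of 4.

4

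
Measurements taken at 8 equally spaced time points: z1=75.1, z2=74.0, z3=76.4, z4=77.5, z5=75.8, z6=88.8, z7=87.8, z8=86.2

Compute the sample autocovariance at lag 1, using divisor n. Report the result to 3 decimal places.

Mean z̄ = (75.1 + 74.0 + 76.4 + 77.5 + 75.8 + 88.8 + 87.8 + 86.2)/8 = 80.2000
Σ_{t=1}^{7}(z_t−z̄)(z_{t+1}−z̄) = 150.4400
γ_1 = 150.4400 / 8 = 18.805

18.805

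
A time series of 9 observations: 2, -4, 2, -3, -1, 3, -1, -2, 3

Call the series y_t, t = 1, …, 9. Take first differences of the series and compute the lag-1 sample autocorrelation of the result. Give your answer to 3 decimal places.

-0.537

First differences Δy: -6, 6, -5, 2, 4, -4, -1, 5
Mean of differences = 0.1250
Numerator Σ(Δy_t−Δȳ)(Δy_{t+1}−Δȳ) = -85.2656
Denominator Σ(Δy_t−Δȳ)² = 158.8750
r_1(Δy) = -85.2656 / 158.8750 = -0.537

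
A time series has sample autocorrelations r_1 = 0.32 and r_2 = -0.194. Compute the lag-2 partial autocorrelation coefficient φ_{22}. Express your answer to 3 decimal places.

-0.330

φ_{22} = (r_2 − r_1²) / (1 − r_1²)
r_1² = (0.32)² = 0.1024
Numerator = -0.194 − 0.1024 = -0.2964; denominator = 1 − 0.1024 = 0.8976
φ_{22} = -0.2964 / 0.8976 = -0.330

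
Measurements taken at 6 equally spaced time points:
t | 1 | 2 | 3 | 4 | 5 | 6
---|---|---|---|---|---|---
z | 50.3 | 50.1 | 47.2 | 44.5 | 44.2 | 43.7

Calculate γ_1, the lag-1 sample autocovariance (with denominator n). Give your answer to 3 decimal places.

Mean z̄ = (50.3 + 50.1 + 47.2 + 44.5 + 44.2 + 43.7)/6 = 46.6667
Deviations: 3.6333, 3.4333, 0.5333, -2.1667, -2.4667, -2.9667
Σ_{t=1}^{5}(z_t−z̄)(z_{t+1}−z̄) = 25.8122
γ_1 = 25.8122 / 6 = 4.302

4.302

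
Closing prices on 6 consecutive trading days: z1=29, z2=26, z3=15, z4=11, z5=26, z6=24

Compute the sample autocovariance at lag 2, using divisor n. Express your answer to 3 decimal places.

-24.343

Mean z̄ = (29 + 26 + 15 + 11 + 26 + 24)/6 = 21.8333
Deviations: 7.1667, 4.1667, -6.8333, -10.8333, 4.1667, 2.1667
Σ_{t=1}^{4}(z_t−z̄)(z_{t+2}−z̄) = -146.0556
γ_2 = -146.0556 / 6 = -24.343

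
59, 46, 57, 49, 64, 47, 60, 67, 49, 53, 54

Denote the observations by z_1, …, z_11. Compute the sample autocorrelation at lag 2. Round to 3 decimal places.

0.059

Mean z̄ = (59 + 46 + 57 + 49 + 64 + 47 + 60 + 67 + 49 + 53 + 54)/11 = 55.0000
Numerator Σ_{t=1}^{9}(z_t−z̄)(z_{t+2}−z̄) = 29.0000
Denominator Σ(z_t−z̄)² = 492.0000
r_2 = 29.0000 / 492.0000 = 0.059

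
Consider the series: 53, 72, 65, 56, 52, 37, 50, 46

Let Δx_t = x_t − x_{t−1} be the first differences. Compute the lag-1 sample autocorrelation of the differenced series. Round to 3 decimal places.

First differences Δx: 19, -7, -9, -4, -15, 13, -4
Mean of differences = -1.0000
Numerator Σ(Δx_t−Δx̄)(Δx_{t+1}−Δx̄) = -244.0000
Denominator Σ(Δx_t−Δx̄)² = 910.0000
r_1(Δx) = -244.0000 / 910.0000 = -0.268

-0.268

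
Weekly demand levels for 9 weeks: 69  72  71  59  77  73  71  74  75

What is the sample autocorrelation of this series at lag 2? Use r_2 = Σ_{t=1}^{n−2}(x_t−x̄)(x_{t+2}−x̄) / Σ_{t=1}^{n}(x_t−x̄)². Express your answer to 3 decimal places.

Mean x̄ = (69 + 72 + 71 + 59 + 77 + 73 + 71 + 74 + 75)/9 = 71.2222
Numerator Σ_{t=1}^{7}(x_t−x̄)(x_{t+2}−x̄) = -29.2099
Denominator Σ(x_t−x̄)² = 213.5556
r_2 = -29.2099 / 213.5556 = -0.137

-0.137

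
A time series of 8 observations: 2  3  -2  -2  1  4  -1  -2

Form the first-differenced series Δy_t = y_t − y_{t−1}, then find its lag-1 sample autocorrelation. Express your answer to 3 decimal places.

-0.127

First differences Δy: 1, -5, 0, 3, 3, -5, -1
Mean of differences = -0.5714
Numerator Σ(Δy_t−Δȳ)(Δy_{t+1}−Δȳ) = -8.6122
Denominator Σ(Δy_t−Δȳ)² = 67.7143
r_1(Δy) = -8.6122 / 67.7143 = -0.127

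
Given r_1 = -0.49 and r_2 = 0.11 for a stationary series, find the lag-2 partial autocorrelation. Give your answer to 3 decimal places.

φ_{22} = (r_2 − r_1²) / (1 − r_1²)
r_1² = (-0.49)² = 0.2401
Numerator = 0.11 − 0.2401 = -0.1301; denominator = 1 − 0.2401 = 0.7599
φ_{22} = -0.1301 / 0.7599 = -0.171

-0.171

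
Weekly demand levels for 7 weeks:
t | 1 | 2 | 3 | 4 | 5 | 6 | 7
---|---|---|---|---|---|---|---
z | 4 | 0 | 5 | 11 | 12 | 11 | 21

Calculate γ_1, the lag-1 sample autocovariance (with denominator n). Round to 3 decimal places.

Mean z̄ = (4 + 0 + 5 + 11 + 12 + 11 + 21)/7 = 9.1429
Deviations: -5.1429, -9.1429, -4.1429, 1.8571, 2.8571, 1.8571, 11.8571
Σ_{t=1}^{6}(z_t−z̄)(z_{t+1}−z̄) = 109.8367
γ_1 = 109.8367 / 7 = 15.691

15.691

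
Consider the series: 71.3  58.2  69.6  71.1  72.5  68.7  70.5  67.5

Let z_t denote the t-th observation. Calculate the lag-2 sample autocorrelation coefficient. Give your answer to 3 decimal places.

-0.087

Mean z̄ = (71.3 + 58.2 + 69.6 + 71.1 + 72.5 + 68.7 + 70.5 + 67.5)/8 = 68.6750
Σ(z_t−z̄)(z_{t+2}−z̄) = (2.4281) + (-25.4019) + (3.5381) + (0.0606) + (6.9806) + (-0.0294) = -12.4238
Denominator Σ(z_t−z̄)² = 142.6950
r_2 = -12.4238 / 142.6950 = -0.087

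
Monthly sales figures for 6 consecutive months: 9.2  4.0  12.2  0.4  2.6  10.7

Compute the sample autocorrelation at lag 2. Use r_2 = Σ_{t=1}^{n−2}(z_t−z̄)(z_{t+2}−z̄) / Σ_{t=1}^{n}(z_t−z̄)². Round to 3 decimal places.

Mean z̄ = (9.2 + 4.0 + 12.2 + 0.4 + 2.6 + 10.7)/6 = 6.5167
Deviations from mean: 2.6833, -2.5167, 5.6833, -6.1167, -3.9167, 4.1833
Σ(z_t−z̄)(z_{t+2}−z̄) = (15.2503) + (15.3936) + (-22.2597) + (-25.5881) = -17.2039
Denominator Σ(z_t−z̄)² = 116.0883
r_2 = -17.2039 / 116.0883 = -0.148

-0.148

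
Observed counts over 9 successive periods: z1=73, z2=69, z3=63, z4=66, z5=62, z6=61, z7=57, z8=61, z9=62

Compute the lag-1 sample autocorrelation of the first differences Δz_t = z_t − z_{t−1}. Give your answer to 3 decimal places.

First differences Δz: -4, -6, 3, -4, -1, -4, 4, 1
Mean of differences = -1.3750
Numerator Σ(Δz_t−Δz̄)(Δz_{t+1}−Δz̄) = -22.8906
Denominator Σ(Δz_t−Δz̄)² = 95.8750
r_1(Δz) = -22.8906 / 95.8750 = -0.239

-0.239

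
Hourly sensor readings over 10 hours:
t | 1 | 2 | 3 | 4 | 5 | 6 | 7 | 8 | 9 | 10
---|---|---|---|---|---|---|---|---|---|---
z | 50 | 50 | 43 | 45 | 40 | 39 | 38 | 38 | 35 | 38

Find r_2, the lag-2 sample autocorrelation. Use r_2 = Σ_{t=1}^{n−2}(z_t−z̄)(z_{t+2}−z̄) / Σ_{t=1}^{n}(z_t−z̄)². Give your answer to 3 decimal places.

0.329

Mean z̄ = (50 + 50 + 43 + 45 + 40 + 39 + 38 + 38 + 35 + 38)/10 = 41.6000
Numerator Σ_{t=1}^{8}(z_t−z̄)(z_{t+2}−z̄) = 81.0800
Denominator Σ(z_t−z̄)² = 246.4000
r_2 = 81.0800 / 246.4000 = 0.329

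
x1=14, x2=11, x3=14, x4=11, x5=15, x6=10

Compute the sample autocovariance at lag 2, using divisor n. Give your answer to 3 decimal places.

Mean x̄ = (14 + 11 + 14 + 11 + 15 + 10)/6 = 12.5000
Deviations: 1.5000, -1.5000, 1.5000, -1.5000, 2.5000, -2.5000
Σ_{t=1}^{4}(x_t−x̄)(x_{t+2}−x̄) = 12.0000
γ_2 = 12.0000 / 6 = 2.000

2.000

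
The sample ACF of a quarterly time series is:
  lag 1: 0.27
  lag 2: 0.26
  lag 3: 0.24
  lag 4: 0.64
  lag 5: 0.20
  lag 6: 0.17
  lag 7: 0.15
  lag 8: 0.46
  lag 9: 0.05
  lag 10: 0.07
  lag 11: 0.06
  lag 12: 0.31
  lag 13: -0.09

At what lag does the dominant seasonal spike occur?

4

The largest autocorrelation is r_4 = 0.64, with weaker echoes at lags 8 (0.46) and 12 (0.31); the remaining lags stay at or below 0.27. The elevated value at lag 1 (0.27), dropping to 0.26 at lag 2, reflects decaying short-term dependence rather than seasonality.
The dominant spike at lag 4 indicates a seasonal period of 4.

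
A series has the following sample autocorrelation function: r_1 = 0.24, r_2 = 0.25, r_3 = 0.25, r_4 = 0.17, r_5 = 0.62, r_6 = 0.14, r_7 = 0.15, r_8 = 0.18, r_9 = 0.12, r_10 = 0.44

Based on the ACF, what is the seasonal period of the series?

The largest autocorrelation is r_5 = 0.62, with a weaker echo at lag 10 (0.44); the remaining lags stay at or below 0.25.
The dominant spike at lag 5 indicates a seasonal period of 5.

5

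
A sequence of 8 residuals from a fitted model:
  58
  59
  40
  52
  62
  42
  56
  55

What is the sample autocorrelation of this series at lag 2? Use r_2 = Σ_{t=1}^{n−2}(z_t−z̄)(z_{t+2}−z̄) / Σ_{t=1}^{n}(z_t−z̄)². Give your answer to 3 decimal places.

Mean z̄ = (58 + 59 + 40 + 52 + 62 + 42 + 56 + 55)/8 = 53.0000
Σ(z_t−z̄)(z_{t+2}−z̄) = (-65.0000) + (-6.0000) + (-117.0000) + (11.0000) + (27.0000) + (-22.0000) = -172.0000
Denominator Σ(z_t−z̄)² = 446.0000
r_2 = -172.0000 / 446.0000 = -0.386

-0.386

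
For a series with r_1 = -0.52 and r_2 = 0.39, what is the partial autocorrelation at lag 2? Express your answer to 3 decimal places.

φ_{22} = (r_2 − r_1²) / (1 − r_1²)
r_1² = (-0.52)² = 0.2704
Numerator = 0.39 − 0.2704 = 0.1196; denominator = 1 − 0.2704 = 0.7296
φ_{22} = 0.1196 / 0.7296 = 0.164

0.164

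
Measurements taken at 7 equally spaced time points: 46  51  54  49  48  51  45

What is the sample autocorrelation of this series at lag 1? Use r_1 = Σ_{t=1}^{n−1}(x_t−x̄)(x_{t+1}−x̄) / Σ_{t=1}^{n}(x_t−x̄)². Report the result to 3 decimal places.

Mean x̄ = (46 + 51 + 54 + 49 + 48 + 51 + 45)/7 = 49.1429
Numerator Σ_{t=1}^{6}(x_t−x̄)(x_{t+1}−x̄) = -7.1633
Denominator Σ(x_t−x̄)² = 58.8571
r_1 = -7.1633 / 58.8571 = -0.122

-0.122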